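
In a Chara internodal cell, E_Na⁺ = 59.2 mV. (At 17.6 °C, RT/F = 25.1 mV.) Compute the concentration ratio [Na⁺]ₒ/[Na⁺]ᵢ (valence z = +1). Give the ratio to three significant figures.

10.6

ln([out]/[in]) = E·z/(25.1) = 59.2 × 1 / 25.1 = 2.3586
[out]/[in] = e^(2.3586) = 10.58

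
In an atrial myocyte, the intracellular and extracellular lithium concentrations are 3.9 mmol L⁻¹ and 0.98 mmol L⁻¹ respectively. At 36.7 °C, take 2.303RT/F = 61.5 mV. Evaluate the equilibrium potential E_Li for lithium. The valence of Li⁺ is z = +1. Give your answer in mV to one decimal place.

-36.9 mV

E = (61.5/z) · log₁₀([Li⁺]_out/[Li⁺]_in) with z = +1.
= (61.5/1) · log₁₀(0.98/3.9) = 61.50 · log₁₀(0.2513)
= 61.50 · (-0.5998) = -36.89 mV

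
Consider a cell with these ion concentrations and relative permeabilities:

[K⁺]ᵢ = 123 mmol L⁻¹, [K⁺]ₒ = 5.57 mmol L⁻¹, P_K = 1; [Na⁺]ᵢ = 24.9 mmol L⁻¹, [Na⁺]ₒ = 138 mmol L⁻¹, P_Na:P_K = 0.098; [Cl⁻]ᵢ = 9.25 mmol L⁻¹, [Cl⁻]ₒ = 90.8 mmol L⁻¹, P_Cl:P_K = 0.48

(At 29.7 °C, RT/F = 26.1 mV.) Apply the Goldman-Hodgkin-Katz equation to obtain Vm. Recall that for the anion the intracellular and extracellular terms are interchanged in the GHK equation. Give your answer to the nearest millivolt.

-51 mV

Vm = 26.1 · ln[(Σ P·[cation]ₒ + Σ P·[anion]ᵢ) / (Σ P·[cation]ᵢ + Σ P·[anion]ₒ)]
Numerator = 1×5.57 + 0.098×138 + 0.48×9.25 = 23.53
Denominator = 1×123 + 0.098×24.9 + 0.48×90.8 = 169
Vm = 26.1 · ln(0.13923) = 26.1 × (-1.9716) = -51.46 mV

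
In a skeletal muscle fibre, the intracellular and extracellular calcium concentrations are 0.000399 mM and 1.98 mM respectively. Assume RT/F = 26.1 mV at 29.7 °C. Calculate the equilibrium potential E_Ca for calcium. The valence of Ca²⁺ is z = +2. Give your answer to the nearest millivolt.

E = (26.1/z) · ln([Ca²⁺]_out/[Ca²⁺]_in) with z = +2.
= (26.1/2) · ln(1.98/0.000399) = 13.05 · ln(4962)
= 13.05 · (8.5096) = 111.05 mV

111 mV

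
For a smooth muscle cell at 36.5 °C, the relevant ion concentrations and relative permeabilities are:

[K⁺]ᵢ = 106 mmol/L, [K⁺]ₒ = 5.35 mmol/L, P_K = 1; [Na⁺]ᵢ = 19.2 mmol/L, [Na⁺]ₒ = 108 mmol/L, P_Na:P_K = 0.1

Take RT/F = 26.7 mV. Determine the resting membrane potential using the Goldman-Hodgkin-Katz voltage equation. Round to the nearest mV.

-51 mV

Vm = 26.7 · ln[(Σ P·[cation]ₒ + Σ P·[anion]ᵢ) / (Σ P·[cation]ᵢ + Σ P·[anion]ₒ)]
Numerator = 1×5.35 + 0.1×108 = 16.15
Denominator = 1×106 + 0.1×19.2 = 107.9
Vm = 26.7 · ln(0.14965) = 26.7 × (-1.8995) = -50.72 mV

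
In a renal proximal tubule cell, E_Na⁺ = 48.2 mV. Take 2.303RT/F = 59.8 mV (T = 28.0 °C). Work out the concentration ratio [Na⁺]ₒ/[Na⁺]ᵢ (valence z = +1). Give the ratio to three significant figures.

log₁₀([out]/[in]) = E·z/(59.8) = 48.2 × 1 / 59.8 = 0.8060
[out]/[in] = 10^(0.8060) = 6.398

6.40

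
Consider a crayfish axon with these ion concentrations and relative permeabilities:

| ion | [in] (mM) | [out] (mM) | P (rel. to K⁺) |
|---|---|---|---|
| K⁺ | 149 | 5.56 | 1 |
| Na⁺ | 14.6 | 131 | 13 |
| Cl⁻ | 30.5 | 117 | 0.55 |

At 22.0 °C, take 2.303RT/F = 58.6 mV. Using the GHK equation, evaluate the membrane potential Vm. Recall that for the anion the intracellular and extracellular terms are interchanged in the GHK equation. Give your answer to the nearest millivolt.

37 mV

Vm = 58.6 · log₁₀[(Σ P·[cation]ₒ + Σ P·[anion]ᵢ) / (Σ P·[cation]ᵢ + Σ P·[anion]ₒ)]
Numerator = 1×5.56 + 13×131 + 0.55×30.5 = 1725
Denominator = 1×149 + 13×14.6 + 0.55×117 = 403.1
Vm = 58.6 · log₁₀(4.2796) = 58.6 × (0.6314) = 37.00 mV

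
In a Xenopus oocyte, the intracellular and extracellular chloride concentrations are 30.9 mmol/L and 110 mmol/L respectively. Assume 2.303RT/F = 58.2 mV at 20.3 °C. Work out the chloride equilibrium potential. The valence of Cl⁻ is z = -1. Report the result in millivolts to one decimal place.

-32.1 mV

E = (58.2/z) · log₁₀([Cl⁻]_out/[Cl⁻]_in) with z = -1.
For an anion, dividing by z = -1 reverses the sign.
= (58.2/-1) · log₁₀(110/30.9) = -58.20 · log₁₀(3.56)
= -58.20 · (0.5514) = -32.09 mV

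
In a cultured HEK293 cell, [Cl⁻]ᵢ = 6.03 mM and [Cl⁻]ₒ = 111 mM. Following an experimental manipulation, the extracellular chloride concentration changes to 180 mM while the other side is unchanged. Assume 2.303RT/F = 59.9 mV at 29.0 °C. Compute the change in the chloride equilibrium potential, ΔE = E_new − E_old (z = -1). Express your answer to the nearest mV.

-13 mV

E_old = (59.9/-1)·log₁₀(111/6.03) = -75.77 mV
E_new = (59.9/-1)·log₁₀(180/6.03) = -88.35 mV
ΔE = -88.35 − (-75.77) = -12.58 mV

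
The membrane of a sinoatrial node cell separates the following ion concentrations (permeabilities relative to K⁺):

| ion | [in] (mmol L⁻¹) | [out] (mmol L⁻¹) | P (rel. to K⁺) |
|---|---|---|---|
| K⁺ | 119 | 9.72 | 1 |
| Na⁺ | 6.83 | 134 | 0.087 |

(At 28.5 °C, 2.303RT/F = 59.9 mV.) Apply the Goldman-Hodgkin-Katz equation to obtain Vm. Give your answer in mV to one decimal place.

Vm = 59.9 · log₁₀[(Σ P·[cation]ₒ + Σ P·[anion]ᵢ) / (Σ P·[cation]ᵢ + Σ P·[anion]ₒ)]
Numerator = 1×9.72 + 0.087×134 = 21.38
Denominator = 1×119 + 0.087×6.83 = 119.6
Vm = 59.9 · log₁₀(0.17875) = 59.9 × (-0.7477) = -44.79 mV

-44.8 mV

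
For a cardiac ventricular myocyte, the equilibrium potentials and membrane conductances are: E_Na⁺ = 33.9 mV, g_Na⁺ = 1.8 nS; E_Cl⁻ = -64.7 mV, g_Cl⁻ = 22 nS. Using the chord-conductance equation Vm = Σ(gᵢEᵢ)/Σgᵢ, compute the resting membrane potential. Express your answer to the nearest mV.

Σ gᵢEᵢ = 1.8·(33.9) + 22·(-64.7) = -1362.38
Σ gᵢ = 1.8 + 22 = 23.8
Vm = -1362.38 / 23.8 = -57.24 mV

-57 mV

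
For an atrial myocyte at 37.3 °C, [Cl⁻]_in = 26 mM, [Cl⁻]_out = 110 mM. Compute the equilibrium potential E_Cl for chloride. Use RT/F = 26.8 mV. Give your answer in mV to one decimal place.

-38.7 mV

E = (26.8/z) · ln([Cl⁻]_out/[Cl⁻]_in) with z = -1.
For an anion, dividing by z = -1 reverses the sign.
= (26.8/-1) · ln(110/26) = -26.80 · ln(4.231)
= -26.80 · (1.4424) = -38.66 mV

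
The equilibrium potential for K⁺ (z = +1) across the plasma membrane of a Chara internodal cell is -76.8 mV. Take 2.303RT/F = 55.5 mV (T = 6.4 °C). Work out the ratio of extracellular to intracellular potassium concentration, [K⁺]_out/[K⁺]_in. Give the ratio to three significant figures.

0.0413

log₁₀([out]/[in]) = E·z/(55.5) = -76.8 × 1 / 55.5 = -1.3838
[out]/[in] = 10^(-1.3838) = 0.04133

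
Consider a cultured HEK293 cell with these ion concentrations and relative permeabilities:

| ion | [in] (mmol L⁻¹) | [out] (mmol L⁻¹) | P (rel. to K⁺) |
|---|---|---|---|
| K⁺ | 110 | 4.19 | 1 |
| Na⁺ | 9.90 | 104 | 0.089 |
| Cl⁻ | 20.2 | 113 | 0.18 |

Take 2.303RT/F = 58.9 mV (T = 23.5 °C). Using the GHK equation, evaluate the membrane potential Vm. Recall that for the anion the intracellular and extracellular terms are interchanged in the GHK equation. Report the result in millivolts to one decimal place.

-52.2 mV

Vm = 58.9 · log₁₀[(Σ P·[cation]ₒ + Σ P·[anion]ᵢ) / (Σ P·[cation]ᵢ + Σ P·[anion]ₒ)]
Numerator = 1×4.19 + 0.089×104 + 0.18×20.2 = 17.08
Denominator = 1×110 + 0.089×9.90 + 0.18×113 = 131.2
Vm = 58.9 · log₁₀(0.13018) = 58.9 × (-0.8855) = -52.15 mV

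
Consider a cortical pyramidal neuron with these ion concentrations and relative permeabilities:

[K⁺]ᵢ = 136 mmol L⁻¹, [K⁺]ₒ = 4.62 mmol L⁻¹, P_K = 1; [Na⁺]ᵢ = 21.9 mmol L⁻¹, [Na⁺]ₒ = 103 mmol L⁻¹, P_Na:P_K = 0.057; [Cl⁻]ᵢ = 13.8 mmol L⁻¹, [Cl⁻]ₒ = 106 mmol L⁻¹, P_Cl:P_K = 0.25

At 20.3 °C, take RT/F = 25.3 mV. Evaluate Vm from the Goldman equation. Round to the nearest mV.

Vm = 25.3 · ln[(Σ P·[cation]ₒ + Σ P·[anion]ᵢ) / (Σ P·[cation]ᵢ + Σ P·[anion]ₒ)]
Numerator = 1×4.62 + 0.057×103 + 0.25×13.8 = 13.94
Denominator = 1×136 + 0.057×21.9 + 0.25×106 = 163.7
Vm = 25.3 · ln(0.085137) = 25.3 × (-2.4635) = -62.33 mV

-62 mV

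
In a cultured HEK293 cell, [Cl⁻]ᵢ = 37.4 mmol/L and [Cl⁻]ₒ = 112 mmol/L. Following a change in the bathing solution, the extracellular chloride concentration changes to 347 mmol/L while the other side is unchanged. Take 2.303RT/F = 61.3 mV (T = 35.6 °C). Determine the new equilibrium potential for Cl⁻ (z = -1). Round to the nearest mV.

After the shift: [Cl⁻]_out = 347, [Cl⁻]_in = 37.4 mmol/L.
E_new = (61.3/-1)·log₁₀(347/37.4) = -61.30 · (0.9675) = -59.31 mV

-59 mV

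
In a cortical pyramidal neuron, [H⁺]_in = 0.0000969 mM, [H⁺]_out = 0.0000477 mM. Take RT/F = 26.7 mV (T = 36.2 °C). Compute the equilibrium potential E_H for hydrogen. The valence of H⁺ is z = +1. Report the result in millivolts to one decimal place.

E = (26.7/z) · ln([H⁺]_out/[H⁺]_in) with z = +1.
= (26.7/1) · ln(0.0000477/0.0000969) = 26.70 · ln(0.4923)
= 26.70 · (-0.7087) = -18.92 mV

-18.9 mV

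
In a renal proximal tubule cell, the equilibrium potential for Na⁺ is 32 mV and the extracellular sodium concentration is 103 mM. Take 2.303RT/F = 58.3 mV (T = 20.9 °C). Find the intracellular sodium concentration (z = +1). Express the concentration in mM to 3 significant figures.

29.1 mM

Nernst: E = (58.3/1) · log₁₀([out]/[in]), so log₁₀([out]/[in]) = 32.0 × 1 / 58.3 = 0.5489.
[out]/[in] = 10^(0.5489) = 3.539.
[in] = 103 / 3.539 = 29.1 mM.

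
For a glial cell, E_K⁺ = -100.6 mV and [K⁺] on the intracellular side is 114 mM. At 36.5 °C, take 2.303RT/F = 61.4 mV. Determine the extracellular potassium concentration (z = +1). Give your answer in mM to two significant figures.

2.6 mM

Nernst: E = (61.4/1) · log₁₀([out]/[in]), so log₁₀([out]/[in]) = -100.6 × 1 / 61.4 = -1.6384.
[out]/[in] = 10^(-1.6384) = 0.02299.
[out] = 0.02299 × 114 = 2.621 mM.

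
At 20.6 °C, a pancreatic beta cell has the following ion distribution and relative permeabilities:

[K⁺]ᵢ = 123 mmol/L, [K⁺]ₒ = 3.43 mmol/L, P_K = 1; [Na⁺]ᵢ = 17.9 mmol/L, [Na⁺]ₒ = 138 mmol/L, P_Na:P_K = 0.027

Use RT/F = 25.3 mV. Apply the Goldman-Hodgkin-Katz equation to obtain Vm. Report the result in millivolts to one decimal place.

Vm = 25.3 · ln[(Σ P·[cation]ₒ + Σ P·[anion]ᵢ) / (Σ P·[cation]ᵢ + Σ P·[anion]ₒ)]
Numerator = 1×3.43 + 0.027×138 = 7.156
Denominator = 1×123 + 0.027×17.9 = 123.5
Vm = 25.3 · ln(0.057951) = 25.3 × (-2.8482) = -72.06 mV

-72.1 mV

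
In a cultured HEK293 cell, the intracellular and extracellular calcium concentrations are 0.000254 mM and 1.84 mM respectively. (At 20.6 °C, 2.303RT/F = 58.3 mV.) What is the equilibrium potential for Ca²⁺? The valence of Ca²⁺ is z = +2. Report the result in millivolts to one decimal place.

112.5 mV

E = (58.3/z) · log₁₀([Ca²⁺]_out/[Ca²⁺]_in) with z = +2.
= (58.3/2) · log₁₀(1.84/0.000254) = 29.15 · log₁₀(7244)
= 29.15 · (3.8600) = 112.52 mV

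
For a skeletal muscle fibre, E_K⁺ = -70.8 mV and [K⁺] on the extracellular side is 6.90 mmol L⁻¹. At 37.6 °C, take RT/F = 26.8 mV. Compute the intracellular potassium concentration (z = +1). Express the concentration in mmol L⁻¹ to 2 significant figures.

97 mmol L⁻¹

Nernst: E = (26.8/1) · ln([out]/[in]), so ln([out]/[in]) = -70.8 × 1 / 26.8 = -2.6418.
[out]/[in] = e^(-2.6418) = 0.07123.
[in] = 6.90 / 0.07123 = 96.86 mmol L⁻¹.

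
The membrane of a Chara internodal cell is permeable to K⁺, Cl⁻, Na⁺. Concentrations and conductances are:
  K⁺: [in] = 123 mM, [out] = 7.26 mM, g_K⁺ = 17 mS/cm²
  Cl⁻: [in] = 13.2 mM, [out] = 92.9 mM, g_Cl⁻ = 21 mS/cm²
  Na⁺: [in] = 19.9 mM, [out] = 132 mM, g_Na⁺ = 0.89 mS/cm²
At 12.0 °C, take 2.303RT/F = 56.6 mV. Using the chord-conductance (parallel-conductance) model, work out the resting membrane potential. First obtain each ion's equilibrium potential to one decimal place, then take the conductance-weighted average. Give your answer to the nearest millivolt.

-55 mV

E_K⁺ = (56.6/1)·log₁₀(7.26/123) = -69.6 mV
E_Cl⁻ = (56.6/-1)·log₁₀(92.9/13.2) = -48.0 mV
E_Na⁺ = (56.6/1)·log₁₀(132/19.9) = 46.5 mV
Vm = (Σ gᵢEᵢ)/(Σ gᵢ) = (17·-69.6 + 21·-48.0 + 0.89·46.5) / (17 + 21 + 0.89)
= -2149.81 / 38.89 = -55.28 mV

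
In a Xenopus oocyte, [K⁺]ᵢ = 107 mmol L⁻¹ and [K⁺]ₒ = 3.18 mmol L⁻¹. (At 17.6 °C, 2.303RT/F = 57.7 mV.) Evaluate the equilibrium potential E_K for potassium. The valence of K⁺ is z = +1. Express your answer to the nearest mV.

E = (57.7/z) · log₁₀([K⁺]_out/[K⁺]_in) with z = +1.
= (57.7/1) · log₁₀(3.18/107) = 57.70 · log₁₀(0.02972)
= 57.70 · (-1.5270) = -88.11 mV

-88 mV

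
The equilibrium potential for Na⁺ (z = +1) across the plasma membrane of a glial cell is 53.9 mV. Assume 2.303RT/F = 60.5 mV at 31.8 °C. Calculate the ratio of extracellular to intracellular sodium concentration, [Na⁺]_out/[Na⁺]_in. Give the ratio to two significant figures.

log₁₀([out]/[in]) = E·z/(60.5) = 53.9 × 1 / 60.5 = 0.8909
[out]/[in] = 10^(0.8909) = 7.779

7.8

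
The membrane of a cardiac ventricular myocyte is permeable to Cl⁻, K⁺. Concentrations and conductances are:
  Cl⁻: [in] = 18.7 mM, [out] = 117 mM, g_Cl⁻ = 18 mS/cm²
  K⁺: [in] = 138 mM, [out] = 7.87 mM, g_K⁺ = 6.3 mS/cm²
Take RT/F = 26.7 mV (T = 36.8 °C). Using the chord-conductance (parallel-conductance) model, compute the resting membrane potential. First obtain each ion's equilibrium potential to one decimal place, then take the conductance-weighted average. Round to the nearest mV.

-56 mV

E_Cl⁻ = (26.7/-1)·ln(117/18.7) = -49.0 mV
E_K⁺ = (26.7/1)·ln(7.87/138) = -76.5 mV
Vm = (Σ gᵢEᵢ)/(Σ gᵢ) = (18·-49.0 + 6.3·-76.5) / (18 + 6.3)
= -1363.95 / 24.3 = -56.13 mV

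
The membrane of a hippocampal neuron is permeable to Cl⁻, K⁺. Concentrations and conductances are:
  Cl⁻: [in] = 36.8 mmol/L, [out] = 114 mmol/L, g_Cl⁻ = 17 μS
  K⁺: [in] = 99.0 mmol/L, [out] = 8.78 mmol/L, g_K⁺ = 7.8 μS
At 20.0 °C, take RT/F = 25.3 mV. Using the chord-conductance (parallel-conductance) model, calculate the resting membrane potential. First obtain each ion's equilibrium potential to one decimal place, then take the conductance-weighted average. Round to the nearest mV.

E_Cl⁻ = (25.3/-1)·ln(114/36.8) = -28.6 mV
E_K⁺ = (25.3/1)·ln(8.78/99.0) = -61.3 mV
Vm = (Σ gᵢEᵢ)/(Σ gᵢ) = (17·-28.6 + 7.8·-61.3) / (17 + 7.8)
= -964.34 / 24.8 = -38.88 mV

-39 mV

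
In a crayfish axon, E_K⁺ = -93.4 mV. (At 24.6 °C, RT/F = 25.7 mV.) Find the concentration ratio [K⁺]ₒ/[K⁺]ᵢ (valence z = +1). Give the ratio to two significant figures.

0.026

ln([out]/[in]) = E·z/(25.7) = -93.4 × 1 / 25.7 = -3.6342
[out]/[in] = e^(-3.6342) = 0.0264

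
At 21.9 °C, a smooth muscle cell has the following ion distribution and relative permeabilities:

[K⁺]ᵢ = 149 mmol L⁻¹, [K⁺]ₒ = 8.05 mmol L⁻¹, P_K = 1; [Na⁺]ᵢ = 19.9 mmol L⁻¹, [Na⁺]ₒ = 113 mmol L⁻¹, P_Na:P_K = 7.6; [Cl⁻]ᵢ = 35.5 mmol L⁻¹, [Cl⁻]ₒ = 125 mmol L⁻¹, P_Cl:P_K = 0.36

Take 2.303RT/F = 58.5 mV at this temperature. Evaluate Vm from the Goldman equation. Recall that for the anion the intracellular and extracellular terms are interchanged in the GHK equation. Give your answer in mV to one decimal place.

Vm = 58.5 · log₁₀[(Σ P·[cation]ₒ + Σ P·[anion]ᵢ) / (Σ P·[cation]ᵢ + Σ P·[anion]ₒ)]
Numerator = 1×8.05 + 7.6×113 + 0.36×35.5 = 879.6
Denominator = 1×149 + 7.6×19.9 + 0.36×125 = 345.2
Vm = 58.5 · log₁₀(2.5479) = 58.5 × (0.4062) = 23.76 mV

23.8 mV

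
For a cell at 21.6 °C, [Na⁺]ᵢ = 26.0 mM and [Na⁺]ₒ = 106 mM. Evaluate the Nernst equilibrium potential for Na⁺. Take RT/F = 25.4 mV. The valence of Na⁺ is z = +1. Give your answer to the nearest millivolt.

E = (25.4/z) · ln([Na⁺]_out/[Na⁺]_in) with z = +1.
= (25.4/1) · ln(106/26.0) = 25.40 · ln(4.077)
= 25.40 · (1.4053) = 35.70 mV

36 mV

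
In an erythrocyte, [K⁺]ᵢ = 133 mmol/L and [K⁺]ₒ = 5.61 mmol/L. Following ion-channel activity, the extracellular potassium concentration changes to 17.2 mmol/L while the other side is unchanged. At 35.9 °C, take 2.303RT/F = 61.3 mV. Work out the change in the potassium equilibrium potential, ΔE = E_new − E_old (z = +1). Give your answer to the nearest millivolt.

E_old = (61.3/1)·log₁₀(5.61/133) = -84.28 mV
E_new = (61.3/1)·log₁₀(17.2/133) = -54.45 mV
ΔE = -54.45 − (-84.28) = 29.83 mV

30 mV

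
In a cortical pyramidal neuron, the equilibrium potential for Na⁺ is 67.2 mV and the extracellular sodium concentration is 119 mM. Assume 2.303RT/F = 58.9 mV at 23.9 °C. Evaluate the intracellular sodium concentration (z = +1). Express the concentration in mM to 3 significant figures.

Nernst: E = (58.9/1) · log₁₀([out]/[in]), so log₁₀([out]/[in]) = 67.2 × 1 / 58.9 = 1.1409.
[out]/[in] = 10^(1.1409) = 13.83.
[in] = 119 / 13.83 = 8.603 mM.

8.60 mM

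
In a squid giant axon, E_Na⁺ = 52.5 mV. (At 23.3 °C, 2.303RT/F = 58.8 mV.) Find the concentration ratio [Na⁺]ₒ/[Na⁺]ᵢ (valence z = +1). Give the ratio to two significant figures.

7.8

log₁₀([out]/[in]) = E·z/(58.8) = 52.5 × 1 / 58.8 = 0.8929
[out]/[in] = 10^(0.8929) = 7.814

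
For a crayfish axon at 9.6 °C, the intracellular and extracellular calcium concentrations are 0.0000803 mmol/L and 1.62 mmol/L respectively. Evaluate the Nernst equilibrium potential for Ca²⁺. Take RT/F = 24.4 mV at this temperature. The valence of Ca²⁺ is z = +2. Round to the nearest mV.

121 mV

E = (24.4/z) · ln([Ca²⁺]_out/[Ca²⁺]_in) with z = +2.
= (24.4/2) · ln(1.62/0.0000803) = 12.20 · ln(2.017e+04)
= 12.20 · (9.9122) = 120.93 mV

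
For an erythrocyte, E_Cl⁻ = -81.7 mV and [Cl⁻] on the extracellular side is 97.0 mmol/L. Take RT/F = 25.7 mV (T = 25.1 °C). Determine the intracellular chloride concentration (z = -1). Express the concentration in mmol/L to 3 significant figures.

Nernst: E = (25.7/-1) · ln([out]/[in]), so ln([out]/[in]) = -81.7 × -1 / 25.7 = 3.1790.
[out]/[in] = e^(3.1790) = 24.02.
[in] = 97.0 / 24.02 = 4.038 mmol/L.

4.04 mmol/L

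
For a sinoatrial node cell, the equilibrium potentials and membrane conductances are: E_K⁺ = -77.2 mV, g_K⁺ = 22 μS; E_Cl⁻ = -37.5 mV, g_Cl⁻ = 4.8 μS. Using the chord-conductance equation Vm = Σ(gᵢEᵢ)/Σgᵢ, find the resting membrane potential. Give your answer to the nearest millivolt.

Σ gᵢEᵢ = 22·(-77.2) + 4.8·(-37.5) = -1878.40
Σ gᵢ = 22 + 4.8 = 26.8
Vm = -1878.40 / 26.8 = -70.09 mV

-70 mV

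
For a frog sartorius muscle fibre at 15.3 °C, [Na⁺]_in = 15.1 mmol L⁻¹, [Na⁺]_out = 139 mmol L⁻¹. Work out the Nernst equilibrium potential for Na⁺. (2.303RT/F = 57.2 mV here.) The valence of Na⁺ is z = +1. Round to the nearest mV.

E = (57.2/z) · log₁₀([Na⁺]_out/[Na⁺]_in) with z = +1.
= (57.2/1) · log₁₀(139/15.1) = 57.20 · log₁₀(9.205)
= 57.20 · (0.9640) = 55.14 mV

55 mV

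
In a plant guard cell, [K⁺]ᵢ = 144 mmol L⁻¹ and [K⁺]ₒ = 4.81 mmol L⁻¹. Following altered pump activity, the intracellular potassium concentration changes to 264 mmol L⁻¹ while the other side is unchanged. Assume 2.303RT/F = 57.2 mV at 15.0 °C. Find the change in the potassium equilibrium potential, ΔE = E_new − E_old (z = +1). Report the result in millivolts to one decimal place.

-15.1 mV

E_old = (57.2/1)·log₁₀(4.81/144) = -84.44 mV
E_new = (57.2/1)·log₁₀(4.81/264) = -99.50 mV
ΔE = -99.50 − (-84.44) = -15.06 mV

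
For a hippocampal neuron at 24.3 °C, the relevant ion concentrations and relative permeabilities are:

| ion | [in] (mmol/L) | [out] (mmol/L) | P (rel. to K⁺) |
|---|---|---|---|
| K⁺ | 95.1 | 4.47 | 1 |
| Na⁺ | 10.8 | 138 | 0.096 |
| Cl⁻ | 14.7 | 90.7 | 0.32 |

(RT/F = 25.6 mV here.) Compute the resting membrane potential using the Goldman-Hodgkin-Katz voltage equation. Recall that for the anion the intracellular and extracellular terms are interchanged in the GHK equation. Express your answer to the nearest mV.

-44 mV

Vm = 25.6 · ln[(Σ P·[cation]ₒ + Σ P·[anion]ᵢ) / (Σ P·[cation]ᵢ + Σ P·[anion]ₒ)]
Numerator = 1×4.47 + 0.096×138 + 0.32×14.7 = 22.42
Denominator = 1×95.1 + 0.096×10.8 + 0.32×90.7 = 125.2
Vm = 25.6 · ln(0.17915) = 25.6 × (-1.7196) = -44.02 mV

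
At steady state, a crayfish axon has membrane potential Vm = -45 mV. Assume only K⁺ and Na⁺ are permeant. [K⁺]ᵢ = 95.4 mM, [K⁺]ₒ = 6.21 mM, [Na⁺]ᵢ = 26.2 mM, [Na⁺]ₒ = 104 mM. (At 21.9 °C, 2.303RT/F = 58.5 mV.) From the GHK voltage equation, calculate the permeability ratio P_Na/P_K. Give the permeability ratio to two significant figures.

Let α = P_Na/P_K. GHK: Vm = 58.5·log₁₀[(Kₒ + α·Naₒ)/(Kᵢ + α·Naᵢ)].
10^(Vm/58.5) = 10^(-45.0/58.5) = 0.17013
So 0.17013·(Kᵢ + α·Naᵢ) = Kₒ + α·Naₒ → α = (0.17013·95.4 − 6.21) / (104.0 − 0.17013·26.2)
α = (16.23 − 6.21) / (104.0 − 4.457) = 10.02/99.54 = 0.1007

0.10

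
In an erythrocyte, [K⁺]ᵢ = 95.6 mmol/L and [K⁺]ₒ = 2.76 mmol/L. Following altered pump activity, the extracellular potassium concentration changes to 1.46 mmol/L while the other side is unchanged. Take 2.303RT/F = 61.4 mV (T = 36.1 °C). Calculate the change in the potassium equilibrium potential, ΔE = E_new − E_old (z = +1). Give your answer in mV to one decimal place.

E_old = (61.4/1)·log₁₀(2.76/95.6) = -94.53 mV
E_new = (61.4/1)·log₁₀(1.46/95.6) = -111.51 mV
ΔE = -111.51 − (-94.53) = -16.98 mV

-17.0 mV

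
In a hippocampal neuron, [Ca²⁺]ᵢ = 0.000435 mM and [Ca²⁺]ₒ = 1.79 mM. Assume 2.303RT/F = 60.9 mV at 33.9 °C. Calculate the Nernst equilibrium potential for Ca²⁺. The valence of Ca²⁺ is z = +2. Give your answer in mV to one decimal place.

E = (60.9/z) · log₁₀([Ca²⁺]_out/[Ca²⁺]_in) with z = +2.
= (60.9/2) · log₁₀(1.79/0.000435) = 30.45 · log₁₀(4115)
= 30.45 · (3.6144) = 110.06 mV

110.1 mV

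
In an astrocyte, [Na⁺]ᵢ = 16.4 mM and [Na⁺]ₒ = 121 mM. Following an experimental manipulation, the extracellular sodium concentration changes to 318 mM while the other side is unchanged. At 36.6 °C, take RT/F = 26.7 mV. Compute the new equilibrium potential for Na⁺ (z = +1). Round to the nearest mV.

79 mV

After the shift: [Na⁺]_out = 318, [Na⁺]_in = 16.4 mM.
E_new = (26.7/1)·ln(318/16.4) = 26.70 · (2.9648) = 79.16 mV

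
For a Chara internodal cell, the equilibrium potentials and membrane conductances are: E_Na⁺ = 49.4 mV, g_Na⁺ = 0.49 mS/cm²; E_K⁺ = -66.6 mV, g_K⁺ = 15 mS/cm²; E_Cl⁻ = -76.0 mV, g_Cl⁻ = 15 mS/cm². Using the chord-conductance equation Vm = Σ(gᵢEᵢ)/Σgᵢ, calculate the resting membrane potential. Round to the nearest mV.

Σ gᵢEᵢ = 0.49·(49.4) + 15·(-66.6) + 15·(-76.0) = -2114.79
Σ gᵢ = 0.49 + 15 + 15 = 30.49
Vm = -2114.79 / 30.49 = -69.36 mV

-69 mV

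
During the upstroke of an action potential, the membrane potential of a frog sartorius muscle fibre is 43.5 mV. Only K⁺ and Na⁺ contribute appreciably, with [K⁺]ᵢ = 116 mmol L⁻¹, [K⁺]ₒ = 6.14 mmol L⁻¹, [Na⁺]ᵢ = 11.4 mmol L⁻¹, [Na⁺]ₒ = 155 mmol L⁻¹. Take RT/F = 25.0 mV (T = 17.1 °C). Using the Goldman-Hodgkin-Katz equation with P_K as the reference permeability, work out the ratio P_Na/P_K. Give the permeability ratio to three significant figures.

7.27

Let α = P_Na/P_K. GHK: Vm = 25.0·ln[(Kₒ + α·Naₒ)/(Kᵢ + α·Naᵢ)].
e^(Vm/25.0) = e^(43.5/25.0) = 5.6973
So 5.6973·(Kᵢ + α·Naᵢ) = Kₒ + α·Naₒ → α = (5.6973·116.0 − 6.14) / (155.0 − 5.6973·11.4)
α = (660.9 − 6.14) / (155.0 − 64.95) = 654.8/90.05 = 7.271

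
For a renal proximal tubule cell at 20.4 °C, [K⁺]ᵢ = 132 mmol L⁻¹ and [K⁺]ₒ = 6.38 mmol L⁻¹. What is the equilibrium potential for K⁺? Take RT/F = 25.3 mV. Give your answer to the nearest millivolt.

E = (25.3/z) · ln([K⁺]_out/[K⁺]_in) with z = +1.
= (25.3/1) · ln(6.38/132) = 25.30 · ln(0.04833)
= 25.30 · (-3.0296) = -76.65 mV

-77 mV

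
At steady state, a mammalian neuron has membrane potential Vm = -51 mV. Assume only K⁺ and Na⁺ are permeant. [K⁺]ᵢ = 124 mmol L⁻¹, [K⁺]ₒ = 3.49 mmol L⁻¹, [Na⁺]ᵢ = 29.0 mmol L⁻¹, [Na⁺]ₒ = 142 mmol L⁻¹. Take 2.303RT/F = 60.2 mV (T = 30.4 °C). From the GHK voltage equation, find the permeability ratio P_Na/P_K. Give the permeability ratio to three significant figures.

0.103

Let α = P_Na/P_K. GHK: Vm = 60.2·log₁₀[(Kₒ + α·Naₒ)/(Kᵢ + α·Naᵢ)].
10^(Vm/60.2) = 10^(-51.0/60.2) = 0.14218
So 0.14218·(Kᵢ + α·Naᵢ) = Kₒ + α·Naₒ → α = (0.14218·124.0 − 3.49) / (142.0 − 0.14218·29.0)
α = (17.63 − 3.49) / (142.0 − 4.123) = 14.14/137.9 = 0.1026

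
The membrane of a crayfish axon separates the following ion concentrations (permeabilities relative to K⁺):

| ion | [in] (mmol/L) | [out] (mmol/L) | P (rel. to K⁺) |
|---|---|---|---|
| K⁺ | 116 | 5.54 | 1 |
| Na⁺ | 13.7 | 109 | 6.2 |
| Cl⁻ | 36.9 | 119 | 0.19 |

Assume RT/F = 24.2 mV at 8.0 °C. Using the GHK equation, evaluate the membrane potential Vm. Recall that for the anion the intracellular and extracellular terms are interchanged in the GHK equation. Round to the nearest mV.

27 mV

Vm = 24.2 · ln[(Σ P·[cation]ₒ + Σ P·[anion]ᵢ) / (Σ P·[cation]ᵢ + Σ P·[anion]ₒ)]
Numerator = 1×5.54 + 6.2×109 + 0.19×36.9 = 688.4
Denominator = 1×116 + 6.2×13.7 + 0.19×119 = 223.6
Vm = 24.2 · ln(3.0792) = 24.2 × (1.1247) = 27.22 mV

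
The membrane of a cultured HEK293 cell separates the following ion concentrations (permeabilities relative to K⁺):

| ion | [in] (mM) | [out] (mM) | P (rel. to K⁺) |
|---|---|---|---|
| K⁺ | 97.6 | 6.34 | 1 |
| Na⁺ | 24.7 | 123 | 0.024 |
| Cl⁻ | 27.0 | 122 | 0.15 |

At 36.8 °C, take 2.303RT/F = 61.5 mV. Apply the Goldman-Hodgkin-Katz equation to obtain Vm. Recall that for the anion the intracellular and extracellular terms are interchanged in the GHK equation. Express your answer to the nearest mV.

Vm = 61.5 · log₁₀[(Σ P·[cation]ₒ + Σ P·[anion]ᵢ) / (Σ P·[cation]ᵢ + Σ P·[anion]ₒ)]
Numerator = 1×6.34 + 0.024×123 + 0.15×27.0 = 13.34
Denominator = 1×97.6 + 0.024×24.7 + 0.15×122 = 116.5
Vm = 61.5 · log₁₀(0.11453) = 61.5 × (-0.9411) = -57.88 mV

-58 mV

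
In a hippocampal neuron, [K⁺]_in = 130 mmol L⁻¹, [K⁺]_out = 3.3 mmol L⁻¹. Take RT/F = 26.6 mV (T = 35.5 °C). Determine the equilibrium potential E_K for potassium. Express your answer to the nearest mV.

-98 mV

E = (26.6/z) · ln([K⁺]_out/[K⁺]_in) with z = +1.
= (26.6/1) · ln(3.3/130) = 26.60 · ln(0.02538)
= 26.60 · (-3.6736) = -97.72 mV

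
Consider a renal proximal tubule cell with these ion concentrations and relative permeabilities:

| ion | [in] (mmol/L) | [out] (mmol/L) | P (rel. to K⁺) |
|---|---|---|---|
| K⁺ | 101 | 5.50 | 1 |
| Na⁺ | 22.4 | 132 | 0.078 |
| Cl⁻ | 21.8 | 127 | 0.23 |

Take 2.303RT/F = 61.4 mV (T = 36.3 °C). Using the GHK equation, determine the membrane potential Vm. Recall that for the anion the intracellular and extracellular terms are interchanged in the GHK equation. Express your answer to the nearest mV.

-49 mV

Vm = 61.4 · log₁₀[(Σ P·[cation]ₒ + Σ P·[anion]ᵢ) / (Σ P·[cation]ᵢ + Σ P·[anion]ₒ)]
Numerator = 1×5.50 + 0.078×132 + 0.23×21.8 = 20.81
Denominator = 1×101 + 0.078×22.4 + 0.23×127 = 132
Vm = 61.4 · log₁₀(0.1577) = 61.4 × (-0.8022) = -49.25 mV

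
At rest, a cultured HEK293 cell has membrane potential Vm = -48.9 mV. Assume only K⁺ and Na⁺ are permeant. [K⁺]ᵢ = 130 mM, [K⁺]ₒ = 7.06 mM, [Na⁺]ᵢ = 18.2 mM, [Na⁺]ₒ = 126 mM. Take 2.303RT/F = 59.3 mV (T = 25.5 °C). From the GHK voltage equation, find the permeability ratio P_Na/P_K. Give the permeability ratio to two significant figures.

Let α = P_Na/P_K. GHK: Vm = 59.3·log₁₀[(Kₒ + α·Naₒ)/(Kᵢ + α·Naᵢ)].
10^(Vm/59.3) = 10^(-48.9/59.3) = 0.14975
So 0.14975·(Kᵢ + α·Naᵢ) = Kₒ + α·Naₒ → α = (0.14975·130.0 − 7.06) / (126.0 − 0.14975·18.2)
α = (19.47 − 7.06) / (126.0 − 2.726) = 12.41/123.3 = 0.1007

0.10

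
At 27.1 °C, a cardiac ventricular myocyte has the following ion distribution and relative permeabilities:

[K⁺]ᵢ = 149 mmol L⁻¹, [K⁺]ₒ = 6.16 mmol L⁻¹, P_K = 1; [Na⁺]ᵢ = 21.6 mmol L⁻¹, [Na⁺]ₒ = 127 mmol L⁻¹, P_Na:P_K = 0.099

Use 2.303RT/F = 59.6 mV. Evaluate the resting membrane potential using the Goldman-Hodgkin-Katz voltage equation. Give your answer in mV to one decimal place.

-54.0 mV

Vm = 59.6 · log₁₀[(Σ P·[cation]ₒ + Σ P·[anion]ᵢ) / (Σ P·[cation]ᵢ + Σ P·[anion]ₒ)]
Numerator = 1×6.16 + 0.099×127 = 18.73
Denominator = 1×149 + 0.099×21.6 = 151.1
Vm = 59.6 · log₁₀(0.12395) = 59.6 × (-0.9068) = -54.04 mV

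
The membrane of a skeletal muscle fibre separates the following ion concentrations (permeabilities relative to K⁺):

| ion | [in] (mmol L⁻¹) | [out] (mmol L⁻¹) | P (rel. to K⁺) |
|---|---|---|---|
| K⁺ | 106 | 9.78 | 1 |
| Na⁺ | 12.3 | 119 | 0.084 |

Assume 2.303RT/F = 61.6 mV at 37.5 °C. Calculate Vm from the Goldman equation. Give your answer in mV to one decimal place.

Vm = 61.6 · log₁₀[(Σ P·[cation]ₒ + Σ P·[anion]ᵢ) / (Σ P·[cation]ᵢ + Σ P·[anion]ₒ)]
Numerator = 1×9.78 + 0.084×119 = 19.78
Denominator = 1×106 + 0.084×12.3 = 107
Vm = 61.6 · log₁₀(0.18477) = 61.6 × (-0.7334) = -45.18 mV

-45.2 mV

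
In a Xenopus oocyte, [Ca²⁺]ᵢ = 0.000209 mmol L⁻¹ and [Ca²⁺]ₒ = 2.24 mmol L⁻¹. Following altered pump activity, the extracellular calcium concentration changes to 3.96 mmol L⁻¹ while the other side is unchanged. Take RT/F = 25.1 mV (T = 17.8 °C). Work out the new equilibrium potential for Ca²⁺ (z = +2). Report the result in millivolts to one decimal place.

123.6 mV

After the shift: [Ca²⁺]_out = 3.96, [Ca²⁺]_in = 0.000209 mmol L⁻¹.
E_new = (25.1/2)·ln(3.96/0.000209) = 12.55 · (9.8494) = 123.61 mV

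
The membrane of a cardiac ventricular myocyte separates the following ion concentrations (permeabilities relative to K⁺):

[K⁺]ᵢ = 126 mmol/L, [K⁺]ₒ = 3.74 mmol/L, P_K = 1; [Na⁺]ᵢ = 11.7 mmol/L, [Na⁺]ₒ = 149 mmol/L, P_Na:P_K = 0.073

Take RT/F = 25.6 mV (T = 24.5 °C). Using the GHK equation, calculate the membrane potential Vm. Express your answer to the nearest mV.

Vm = 25.6 · ln[(Σ P·[cation]ₒ + Σ P·[anion]ᵢ) / (Σ P·[cation]ᵢ + Σ P·[anion]ₒ)]
Numerator = 1×3.74 + 0.073×149 = 14.62
Denominator = 1×126 + 0.073×11.7 = 126.9
Vm = 25.6 · ln(0.11523) = 25.6 × (-2.1609) = -55.32 mV

-55 mV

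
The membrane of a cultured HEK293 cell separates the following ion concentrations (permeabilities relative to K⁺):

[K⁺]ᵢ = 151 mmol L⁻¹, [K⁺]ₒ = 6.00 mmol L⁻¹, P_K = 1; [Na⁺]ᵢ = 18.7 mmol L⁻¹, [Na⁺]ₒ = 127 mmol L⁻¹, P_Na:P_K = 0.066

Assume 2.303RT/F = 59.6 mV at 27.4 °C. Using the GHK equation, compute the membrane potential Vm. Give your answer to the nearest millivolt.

-61 mV

Vm = 59.6 · log₁₀[(Σ P·[cation]ₒ + Σ P·[anion]ᵢ) / (Σ P·[cation]ᵢ + Σ P·[anion]ₒ)]
Numerator = 1×6.00 + 0.066×127 = 14.38
Denominator = 1×151 + 0.066×18.7 = 152.2
Vm = 59.6 · log₁₀(0.094473) = 59.6 × (-1.0247) = -61.07 mV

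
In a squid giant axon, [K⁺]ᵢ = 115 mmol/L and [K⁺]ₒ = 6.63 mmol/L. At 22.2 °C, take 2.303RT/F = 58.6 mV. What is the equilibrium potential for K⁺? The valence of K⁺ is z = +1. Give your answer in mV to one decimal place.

E = (58.6/z) · log₁₀([K⁺]_out/[K⁺]_in) with z = +1.
= (58.6/1) · log₁₀(6.63/115) = 58.60 · log₁₀(0.05765)
= 58.60 · (-1.2392) = -72.62 mV

-72.6 mV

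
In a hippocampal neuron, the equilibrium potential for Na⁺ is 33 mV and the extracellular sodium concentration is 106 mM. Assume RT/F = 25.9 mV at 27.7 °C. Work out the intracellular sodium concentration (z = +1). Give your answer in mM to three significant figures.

Nernst: E = (25.9/1) · ln([out]/[in]), so ln([out]/[in]) = 33.0 × 1 / 25.9 = 1.2741.
[out]/[in] = e^(1.2741) = 3.576.
[in] = 106 / 3.576 = 29.65 mM.

29.6 mM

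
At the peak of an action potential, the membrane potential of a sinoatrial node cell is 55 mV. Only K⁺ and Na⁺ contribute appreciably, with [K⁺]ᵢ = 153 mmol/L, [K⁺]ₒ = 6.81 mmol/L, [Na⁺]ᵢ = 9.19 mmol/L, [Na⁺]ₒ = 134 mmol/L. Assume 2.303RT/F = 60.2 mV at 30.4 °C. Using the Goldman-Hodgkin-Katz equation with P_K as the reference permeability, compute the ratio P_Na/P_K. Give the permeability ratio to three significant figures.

21.3

Let α = P_Na/P_K. GHK: Vm = 60.2·log₁₀[(Kₒ + α·Naₒ)/(Kᵢ + α·Naᵢ)].
10^(Vm/60.2) = 10^(55.0/60.2) = 8.1964
So 8.1964·(Kᵢ + α·Naᵢ) = Kₒ + α·Naₒ → α = (8.1964·153.0 − 6.81) / (134.0 − 8.1964·9.19)
α = (1254 − 6.81) / (134.0 − 75.32) = 1247/58.68 = 21.26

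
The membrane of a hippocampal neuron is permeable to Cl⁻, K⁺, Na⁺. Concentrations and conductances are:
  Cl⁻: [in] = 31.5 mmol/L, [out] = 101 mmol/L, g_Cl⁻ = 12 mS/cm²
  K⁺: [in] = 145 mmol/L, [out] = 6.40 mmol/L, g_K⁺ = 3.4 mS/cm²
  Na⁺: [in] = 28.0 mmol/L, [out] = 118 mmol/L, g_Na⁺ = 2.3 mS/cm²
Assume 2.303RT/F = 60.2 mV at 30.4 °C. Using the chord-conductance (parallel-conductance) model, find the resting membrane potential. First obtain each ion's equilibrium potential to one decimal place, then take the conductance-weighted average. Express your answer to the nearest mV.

-31 mV

E_Cl⁻ = (60.2/-1)·log₁₀(101/31.5) = -30.5 mV
E_K⁺ = (60.2/1)·log₁₀(6.40/145) = -81.6 mV
E_Na⁺ = (60.2/1)·log₁₀(118/28.0) = 37.6 mV
Vm = (Σ gᵢEᵢ)/(Σ gᵢ) = (12·-30.5 + 3.4·-81.6 + 2.3·37.6) / (12 + 3.4 + 2.3)
= -556.96 / 17.7 = -31.47 mV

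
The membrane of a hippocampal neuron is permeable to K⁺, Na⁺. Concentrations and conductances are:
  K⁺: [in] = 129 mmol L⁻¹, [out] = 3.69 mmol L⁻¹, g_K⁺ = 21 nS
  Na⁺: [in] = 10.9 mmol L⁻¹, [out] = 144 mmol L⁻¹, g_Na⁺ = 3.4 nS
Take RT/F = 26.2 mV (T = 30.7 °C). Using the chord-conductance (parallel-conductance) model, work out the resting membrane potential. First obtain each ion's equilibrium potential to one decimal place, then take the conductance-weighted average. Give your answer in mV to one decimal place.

E_K⁺ = (26.2/1)·ln(3.69/129) = -93.1 mV
E_Na⁺ = (26.2/1)·ln(144/10.9) = 67.6 mV
Vm = (Σ gᵢEᵢ)/(Σ gᵢ) = (21·-93.1 + 3.4·67.6) / (21 + 3.4)
= -1725.26 / 24.4 = -70.71 mV

-70.7 mV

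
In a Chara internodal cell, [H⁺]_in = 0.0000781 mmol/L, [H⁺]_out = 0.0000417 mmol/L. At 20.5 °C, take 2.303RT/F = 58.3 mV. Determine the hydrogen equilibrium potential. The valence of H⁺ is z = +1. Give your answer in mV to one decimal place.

E = (58.3/z) · log₁₀([H⁺]_out/[H⁺]_in) with z = +1.
= (58.3/1) · log₁₀(0.0000417/0.0000781) = 58.30 · log₁₀(0.5339)
= 58.30 · (-0.2725) = -15.89 mV

-15.9 mV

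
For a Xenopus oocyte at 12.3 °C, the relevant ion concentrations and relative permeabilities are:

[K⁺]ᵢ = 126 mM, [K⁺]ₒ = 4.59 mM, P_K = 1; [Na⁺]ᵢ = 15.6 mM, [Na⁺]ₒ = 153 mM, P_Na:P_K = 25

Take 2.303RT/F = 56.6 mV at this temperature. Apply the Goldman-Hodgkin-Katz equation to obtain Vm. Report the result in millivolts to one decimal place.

Vm = 56.6 · log₁₀[(Σ P·[cation]ₒ + Σ P·[anion]ᵢ) / (Σ P·[cation]ᵢ + Σ P·[anion]ₒ)]
Numerator = 1×4.59 + 25×153 = 3830
Denominator = 1×126 + 25×15.6 = 516
Vm = 56.6 · log₁₀(7.4217) = 56.6 × (0.8705) = 49.27 mV

49.3 mV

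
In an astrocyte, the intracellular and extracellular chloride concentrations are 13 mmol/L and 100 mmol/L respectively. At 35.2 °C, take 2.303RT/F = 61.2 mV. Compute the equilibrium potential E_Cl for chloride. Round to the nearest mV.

E = (61.2/z) · log₁₀([Cl⁻]_out/[Cl⁻]_in) with z = -1.
For an anion, dividing by z = -1 reverses the sign.
= (61.2/-1) · log₁₀(100/13) = -61.20 · log₁₀(7.692)
= -61.20 · (0.8861) = -54.23 mV

-54 mV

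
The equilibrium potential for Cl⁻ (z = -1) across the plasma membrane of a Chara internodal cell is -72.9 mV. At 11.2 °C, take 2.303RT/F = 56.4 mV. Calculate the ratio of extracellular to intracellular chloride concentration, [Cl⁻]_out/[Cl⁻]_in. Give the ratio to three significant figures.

log₁₀([out]/[in]) = E·z/(56.4) = -72.9 × -1 / 56.4 = 1.2926
[out]/[in] = 10^(1.2926) = 19.61

19.6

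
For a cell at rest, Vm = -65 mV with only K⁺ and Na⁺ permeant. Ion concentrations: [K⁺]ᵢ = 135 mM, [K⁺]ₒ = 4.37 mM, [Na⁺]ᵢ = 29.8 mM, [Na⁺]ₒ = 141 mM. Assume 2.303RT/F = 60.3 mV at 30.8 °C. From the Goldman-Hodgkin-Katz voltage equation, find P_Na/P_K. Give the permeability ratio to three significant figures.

Let α = P_Na/P_K. GHK: Vm = 60.3·log₁₀[(Kₒ + α·Naₒ)/(Kᵢ + α·Naᵢ)].
10^(Vm/60.3) = 10^(-65.0/60.3) = 0.083571
So 0.083571·(Kᵢ + α·Naᵢ) = Kₒ + α·Naₒ → α = (0.083571·135.0 − 4.37) / (141.0 − 0.083571·29.8)
α = (11.28 − 4.37) / (141.0 − 2.49) = 6.912/138.5 = 0.0499

0.0499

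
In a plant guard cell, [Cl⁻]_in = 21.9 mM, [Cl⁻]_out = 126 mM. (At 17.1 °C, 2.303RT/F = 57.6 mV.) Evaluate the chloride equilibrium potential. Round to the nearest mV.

-44 mV

E = (57.6/z) · log₁₀([Cl⁻]_out/[Cl⁻]_in) with z = -1.
For an anion, dividing by z = -1 reverses the sign.
= (57.6/-1) · log₁₀(126/21.9) = -57.60 · log₁₀(5.753)
= -57.60 · (0.7599) = -43.77 mV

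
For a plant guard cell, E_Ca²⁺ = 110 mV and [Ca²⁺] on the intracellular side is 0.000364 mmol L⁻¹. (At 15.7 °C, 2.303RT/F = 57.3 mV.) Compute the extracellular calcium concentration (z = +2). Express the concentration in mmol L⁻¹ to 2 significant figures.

2.5 mmol L⁻¹

Nernst: E = (57.3/2) · log₁₀([out]/[in]), so log₁₀([out]/[in]) = 110.0 × 2 / 57.3 = 3.8394.
[out]/[in] = 10^(3.8394) = 6909.
[out] = 6909 × 0.000364 = 2.515 mmol L⁻¹.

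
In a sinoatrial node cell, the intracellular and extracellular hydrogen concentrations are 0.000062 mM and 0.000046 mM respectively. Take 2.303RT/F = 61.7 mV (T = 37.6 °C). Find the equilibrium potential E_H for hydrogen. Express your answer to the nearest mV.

-8 mV

E = (61.7/z) · log₁₀([H⁺]_out/[H⁺]_in) with z = +1.
= (61.7/1) · log₁₀(0.000046/0.000062) = 61.70 · log₁₀(0.7419)
= 61.70 · (-0.1296) = -8.00 mV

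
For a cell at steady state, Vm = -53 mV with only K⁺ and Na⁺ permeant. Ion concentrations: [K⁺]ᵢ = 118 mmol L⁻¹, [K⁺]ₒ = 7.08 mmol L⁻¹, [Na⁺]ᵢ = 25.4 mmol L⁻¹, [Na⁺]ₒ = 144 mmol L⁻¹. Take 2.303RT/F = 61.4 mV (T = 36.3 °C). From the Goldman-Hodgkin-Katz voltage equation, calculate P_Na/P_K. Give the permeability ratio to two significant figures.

Let α = P_Na/P_K. GHK: Vm = 61.4·log₁₀[(Kₒ + α·Naₒ)/(Kᵢ + α·Naᵢ)].
10^(Vm/61.4) = 10^(-53.0/61.4) = 0.13703
So 0.13703·(Kᵢ + α·Naᵢ) = Kₒ + α·Naₒ → α = (0.13703·118.0 − 7.08) / (144.0 − 0.13703·25.4)
α = (16.17 − 7.08) / (144.0 − 3.48) = 9.089/140.5 = 0.06468

0.065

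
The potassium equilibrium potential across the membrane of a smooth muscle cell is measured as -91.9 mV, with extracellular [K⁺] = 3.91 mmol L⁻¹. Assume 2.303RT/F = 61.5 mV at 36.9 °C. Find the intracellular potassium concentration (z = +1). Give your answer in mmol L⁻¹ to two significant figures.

Nernst: E = (61.5/1) · log₁₀([out]/[in]), so log₁₀([out]/[in]) = -91.9 × 1 / 61.5 = -1.4943.
[out]/[in] = 10^(-1.4943) = 0.03204.
[in] = 3.91 / 0.03204 = 122 mmol L⁻¹.

120 mmol L⁻¹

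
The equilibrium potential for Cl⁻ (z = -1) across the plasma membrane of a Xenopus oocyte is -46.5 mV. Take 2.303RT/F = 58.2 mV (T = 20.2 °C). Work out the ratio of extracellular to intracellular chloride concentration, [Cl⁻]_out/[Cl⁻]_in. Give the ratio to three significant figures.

log₁₀([out]/[in]) = E·z/(58.2) = -46.5 × -1 / 58.2 = 0.7990
[out]/[in] = 10^(0.7990) = 6.295

6.29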